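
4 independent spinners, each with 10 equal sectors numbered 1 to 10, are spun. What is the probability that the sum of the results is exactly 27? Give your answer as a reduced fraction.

There are 10^4 = 10000 equally likely outcomes.
The number of ordered 4-tuples from {1,…,10} summing to 27 is 480.
P(sum = 27) = 480/10000 = 6/125.

6/125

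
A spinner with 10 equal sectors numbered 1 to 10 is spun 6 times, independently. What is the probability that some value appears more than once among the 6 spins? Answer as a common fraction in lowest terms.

1061/1250

P(all 6 different) = 10/10 · 9/10 · ··· · 5/10 = 189/1250.
P(at least two equal) = 1 − 189/1250 = 1061/1250.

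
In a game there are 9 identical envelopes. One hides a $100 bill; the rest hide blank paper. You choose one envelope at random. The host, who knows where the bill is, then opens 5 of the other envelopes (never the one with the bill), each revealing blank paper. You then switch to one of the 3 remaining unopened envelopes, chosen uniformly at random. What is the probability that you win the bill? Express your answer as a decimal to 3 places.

0.296

Your original envelope holds the bill with probability 1/9, so the other 8 collectively hold it with probability 8/9.
The host can always find 5 empty envelopes to open, so the reveals don't change that 8/9; it is now spread over the 3 remaining unopened envelopes.
P(win by switching) = (8/9) · (1/3) = 8/27 ≈ 0.296.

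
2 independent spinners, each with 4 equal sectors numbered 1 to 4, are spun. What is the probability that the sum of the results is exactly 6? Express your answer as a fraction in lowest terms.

3/16

There are 4^2 = 16 equally likely outcomes.
The number of ordered 2-tuples from {1,…,4} summing to 6 is 3.
P(sum = 6) = 3/16.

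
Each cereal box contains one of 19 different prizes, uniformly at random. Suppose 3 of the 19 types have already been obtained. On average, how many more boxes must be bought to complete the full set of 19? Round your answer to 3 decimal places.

Starting from 3 distinct types, each trial gives a new one with probability (19−i)/19 when i types are held, so the wait for the next new type is 19/(19−i).
E = 19/16 + 19/15 + 19/14 + 19/13 + 19/12 + 19/11 + 19/10 + 19/9 + 19/8 + 19/7 + 19/6 + 19/5 + 19/4 + 19/3 + 19/2 + 19/1 = 46294621/720720 ≈ 64.234.

64.234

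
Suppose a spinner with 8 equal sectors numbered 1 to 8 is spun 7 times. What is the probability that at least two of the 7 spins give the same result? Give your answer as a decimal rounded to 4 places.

P(all 7 different) = 8/8 · 7/8 · ··· · 2/8 ≈ 0.0192.
P(at least two equal) = 1 − 0.0192 = 0.9808.

0.9808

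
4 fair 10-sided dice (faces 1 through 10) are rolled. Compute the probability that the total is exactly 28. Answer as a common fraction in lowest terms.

There are 10^4 = 10000 equally likely outcomes.
The number of ordered 4-tuples from {1,…,10} summing to 28 is 415.
P(sum = 28) = 415/10000 = 83/2000.

83/2000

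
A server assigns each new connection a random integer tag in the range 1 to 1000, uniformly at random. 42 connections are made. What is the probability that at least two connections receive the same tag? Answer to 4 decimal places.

0.5824

It's easier to compute the probability that all 42 are distinct.
P(all distinct) = 1000/1000 · 999/1000 · ··· · 959/1000 ≈ 0.4176.
So the probability of at least one match is 1 − 0.4176 = 0.5824.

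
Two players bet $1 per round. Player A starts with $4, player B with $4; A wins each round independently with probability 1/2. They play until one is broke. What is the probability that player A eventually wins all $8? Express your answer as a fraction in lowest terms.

With a fair step, P(i) = ½P(i−1) + ½P(i+1) with P(0)=0, P(8)=1 has the linear solution P(i) = i/8.
P(4) = 4/8 = 1/2.

1/2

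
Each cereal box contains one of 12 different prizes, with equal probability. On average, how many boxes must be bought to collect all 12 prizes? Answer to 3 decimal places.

After i distinct types are collected, each trial gives a new one with probability (12−i)/12, so the expected wait for the next new type is 12/(12−i).
E = 12/12 + 12/11 + 12/10 + 12/9 + 12/8 + 12/7 + 12/6 + 12/5 + 12/4 + 12/3 + 12/2 + 12/1 = 86021/2310 ≈ 37.239.

37.239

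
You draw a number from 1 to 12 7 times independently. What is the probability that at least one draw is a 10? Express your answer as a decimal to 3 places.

0.456

P(no draw is a 10) = (11/12)^7 ≈ 0.544.
P(at least one) = 1 − 0.544 = 0.456.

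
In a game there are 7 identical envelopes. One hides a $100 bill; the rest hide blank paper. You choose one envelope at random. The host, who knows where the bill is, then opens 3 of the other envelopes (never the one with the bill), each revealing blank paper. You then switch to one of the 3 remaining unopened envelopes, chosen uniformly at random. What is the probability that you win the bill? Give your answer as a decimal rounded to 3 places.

0.286

Your original envelope holds the bill with probability 1/7, so the other 6 collectively hold it with probability 6/7.
The host can always find 3 empty envelopes to open, so the reveals don't change that 6/7; it is now spread over the 3 remaining unopened envelopes.
P(win by switching) = (6/7) · (1/3) = 2/7 ≈ 0.286.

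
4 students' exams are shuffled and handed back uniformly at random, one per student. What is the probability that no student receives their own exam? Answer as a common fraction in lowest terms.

3/8

This is the derangement probability: permutations of 4 with no fixed point.
D(4) = 4! · (1 − 1/1! + 1/2! − ··· + (−1)^4/4!) = 9.
P = 9/24 = 3/8.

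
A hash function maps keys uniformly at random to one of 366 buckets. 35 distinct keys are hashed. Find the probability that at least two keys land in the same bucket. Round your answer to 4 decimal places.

0.8135

It's easier to compute the probability that all 35 are distinct.
P(all distinct) = 366/366 · 365/366 · ··· · 332/366 ≈ 0.1865.
So the probability of at least one match is 1 − 0.1865 = 0.8135.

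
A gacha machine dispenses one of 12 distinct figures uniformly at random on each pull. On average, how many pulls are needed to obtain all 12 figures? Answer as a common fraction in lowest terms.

86021/2310

After i distinct types are collected, each trial gives a new one with probability (12−i)/12, so the expected wait for the next new type is 12/(12−i).
E = 12/12 + 12/11 + 12/10 + 12/9 + 12/8 + 12/7 + 12/6 + 12/5 + 12/4 + 12/3 + 12/2 + 12/1 = 86021/2310.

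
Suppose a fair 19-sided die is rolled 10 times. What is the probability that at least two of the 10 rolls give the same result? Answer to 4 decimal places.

P(all 10 different) = 19/19 · 18/19 · ··· · 10/19 ≈ 0.0547.
P(at least two equal) = 1 − 0.0547 = 0.9453.

0.9453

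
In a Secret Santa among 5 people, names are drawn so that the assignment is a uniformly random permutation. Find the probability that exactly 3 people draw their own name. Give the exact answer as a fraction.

1/12

Choose which 3 of the 5 are fixed: C(5,3) = 10 ways.
The remaining 2 must have no fixed point: D(2) = 1.
P = 10·1/120 = 1/12.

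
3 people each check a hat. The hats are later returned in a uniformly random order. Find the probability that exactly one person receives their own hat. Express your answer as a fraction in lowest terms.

Choose which one is fixed: C(3,1) = 3 ways.
The remaining 2 must have no fixed point: D(2) = 1.
P = 3·1/6 = 1/2.

1/2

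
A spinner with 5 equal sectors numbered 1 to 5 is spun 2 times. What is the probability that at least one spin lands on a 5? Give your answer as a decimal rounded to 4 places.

P(no spin lands on a 5) = (4/5)^2 ≈ 0.6400.
P(at least one) = 1 − 0.6400 = 0.3600.

0.3600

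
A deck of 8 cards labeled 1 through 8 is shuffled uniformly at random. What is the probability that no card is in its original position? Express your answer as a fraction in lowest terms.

This is the derangement probability: permutations of 8 with no fixed point.
D(8) = 8! · (1 − 1/1! + 1/2! − ··· + (−1)^8/8!) = 14833.
P = 14833/40320 = 2119/5760.

2119/5760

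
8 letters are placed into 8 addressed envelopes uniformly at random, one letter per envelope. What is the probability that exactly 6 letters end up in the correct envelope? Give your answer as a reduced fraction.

1/1440

Choose which 6 of the 8 are fixed: C(8,6) = 28 ways.
The remaining 2 must have no fixed point: D(2) = 1.
P = 28·1/40320 = 1/1440.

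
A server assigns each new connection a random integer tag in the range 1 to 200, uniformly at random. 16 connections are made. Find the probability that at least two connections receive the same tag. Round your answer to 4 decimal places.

0.4600

It's easier to compute the probability that all 16 are distinct.
P(all distinct) = 200/200 · 199/200 · ··· · 185/200 ≈ 0.5400.
So the probability of at least one match is 1 − 0.5400 = 0.4600.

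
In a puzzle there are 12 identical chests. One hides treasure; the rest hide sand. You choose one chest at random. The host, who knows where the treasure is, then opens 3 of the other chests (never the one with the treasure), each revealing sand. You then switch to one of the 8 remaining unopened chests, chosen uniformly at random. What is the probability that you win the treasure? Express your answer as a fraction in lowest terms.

Your original chest holds the treasure with probability 1/12, so the other 11 collectively hold it with probability 11/12.
The host can always find 3 empty chests to open, so the reveals don't change that 11/12; it is now spread over the 8 remaining unopened chests.
P(win by switching) = (11/12) · (1/8) = 11/96.

11/96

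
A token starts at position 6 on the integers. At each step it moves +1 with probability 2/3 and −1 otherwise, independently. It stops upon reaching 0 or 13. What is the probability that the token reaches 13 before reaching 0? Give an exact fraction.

8064/8191

Let r = q/p = (1/3)/(2/3) = 1/2. The recurrence P(i) = p·P(i+1) + q·P(i−1) with P(0)=0, P(13)=1 gives P(i) = (1 − r^i)/(1 − r^13).
P(6) = (1 − (1/2)^6) / (1 − (1/2)^13) = 8064/8191.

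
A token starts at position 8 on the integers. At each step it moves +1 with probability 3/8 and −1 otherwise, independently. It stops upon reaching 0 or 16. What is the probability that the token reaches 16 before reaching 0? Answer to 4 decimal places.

0.0165

Let r = q/p = (5/8)/(3/8) = 5/3. The recurrence P(i) = p·P(i+1) + q·P(i−1) with P(0)=0, P(16)=1 gives P(i) = (1 − r^i)/(1 − r^16).
P(8) = (1 − (5/3)^8) / (1 − (5/3)^16) = 6561/397186 ≈ 0.0165.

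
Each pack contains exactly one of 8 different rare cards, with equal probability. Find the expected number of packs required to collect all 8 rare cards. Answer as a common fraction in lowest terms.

After i distinct types are collected, each trial gives a new one with probability (8−i)/8, so the expected wait for the next new type is 8/(8−i).
E = 8/8 + 8/7 + 8/6 + 8/5 + 8/4 + 8/3 + 8/2 + 8/1 = 761/35.

761/35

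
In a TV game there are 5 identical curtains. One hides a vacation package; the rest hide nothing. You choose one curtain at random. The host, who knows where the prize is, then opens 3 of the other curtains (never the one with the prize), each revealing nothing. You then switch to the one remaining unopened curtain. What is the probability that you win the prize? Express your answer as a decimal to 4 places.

Your original curtain holds the prize with probability 1/5, so the other 4 collectively hold it with probability 4/5.
The host can always find 3 empty curtains to open, so the reveals don't change that 4/5; it is now spread over the 1 remaining unopened curtain.
P(win by switching) = (4/5) · (1/1) = 4/5 ≈ 0.8000.

0.8000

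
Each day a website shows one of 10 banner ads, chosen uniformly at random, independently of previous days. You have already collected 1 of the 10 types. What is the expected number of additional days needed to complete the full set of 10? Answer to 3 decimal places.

28.290

Starting from 1 distinct type, each trial gives a new one with probability (10−i)/10 when i types are held, so the wait for the next new type is 10/(10−i).
E = 10/9 + 10/8 + 10/7 + 10/6 + 10/5 + 10/4 + 10/3 + 10/2 + 10/1 = 7129/252 ≈ 28.290.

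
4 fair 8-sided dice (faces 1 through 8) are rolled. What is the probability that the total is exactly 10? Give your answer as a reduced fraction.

There are 8^4 = 4096 equally likely outcomes.
The number of ordered 4-tuples from {1,…,8} summing to 10 is 84.
P(sum = 10) = 84/4096 = 21/1024.

21/1024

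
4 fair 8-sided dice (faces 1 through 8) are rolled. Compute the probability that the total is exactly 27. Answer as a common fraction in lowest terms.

7/512

There are 8^4 = 4096 equally likely outcomes.
The number of ordered 4-tuples from {1,…,8} summing to 27 is 56.
P(sum = 27) = 56/4096 = 7/512.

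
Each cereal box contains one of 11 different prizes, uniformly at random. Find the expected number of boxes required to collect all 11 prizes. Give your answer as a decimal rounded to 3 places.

33.219

After i distinct types are collected, each trial gives a new one with probability (11−i)/11, so the expected wait for the next new type is 11/(11−i).
E = 11/11 + 11/10 + 11/9 + 11/8 + 11/7 + 11/6 + 11/5 + 11/4 + 11/3 + 11/2 + 11/1 = 83711/2520 ≈ 33.219.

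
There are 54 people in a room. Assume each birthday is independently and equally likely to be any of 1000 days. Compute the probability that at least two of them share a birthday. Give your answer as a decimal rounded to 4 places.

0.7671

It's easier to compute the probability that all 54 are distinct.
P(all distinct) = 1000/1000 · 999/1000 · ··· · 947/1000 ≈ 0.2329.
So the probability of at least one match is 1 − 0.2329 = 0.7671.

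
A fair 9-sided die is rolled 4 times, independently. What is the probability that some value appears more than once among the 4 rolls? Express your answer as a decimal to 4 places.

P(all 4 different) = 9/9 · 8/9 · ··· · 6/9 ≈ 0.4609.
P(at least two equal) = 1 − 0.4609 = 0.5391.

0.5391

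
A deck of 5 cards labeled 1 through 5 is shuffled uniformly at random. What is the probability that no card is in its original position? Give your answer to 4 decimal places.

This is the derangement probability: permutations of 5 with no fixed point.
D(5) = 5! · (1 − 1/1! + 1/2! − ··· + (−1)^5/5!) = 44.
P = 44/120 = 11/30 ≈ 0.3667.

0.3667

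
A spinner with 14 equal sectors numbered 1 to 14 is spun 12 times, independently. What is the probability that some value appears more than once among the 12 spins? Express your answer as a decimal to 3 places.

P(all 12 different) = 14/14 · 13/14 · ··· · 3/14 ≈ 0.001.
P(at least two equal) = 1 − 0.001 = 0.999.

0.999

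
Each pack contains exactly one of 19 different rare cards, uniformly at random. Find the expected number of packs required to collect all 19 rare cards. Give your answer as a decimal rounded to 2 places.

After i distinct types are collected, each trial gives a new one with probability (19−i)/19, so the expected wait for the next new type is 19/(19−i).
E = 19/19 + 19/18 + 19/17 + 19/16 + 19/15 + 19/14 + 19/13 + 19/12 + 19/11 + 19/10 + 19/9 + 19/8 + 19/7 + 19/6 + 19/5 + 19/4 + 19/3 + 19/2 + 19/1 = 275295799/4084080 ≈ 67.41.

67.41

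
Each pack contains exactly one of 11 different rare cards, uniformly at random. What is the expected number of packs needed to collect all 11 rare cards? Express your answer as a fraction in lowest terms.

After i distinct types are collected, each trial gives a new one with probability (11−i)/11, so the expected wait for the next new type is 11/(11−i).
E = 11/11 + 11/10 + 11/9 + 11/8 + 11/7 + 11/6 + 11/5 + 11/4 + 11/3 + 11/2 + 11/1 = 83711/2520.

83711/2520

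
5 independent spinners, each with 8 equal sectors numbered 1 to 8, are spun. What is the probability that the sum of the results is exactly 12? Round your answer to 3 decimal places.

0.010

There are 8^5 = 32768 equally likely outcomes.
The number of ordered 5-tuples from {1,…,8} summing to 12 is 330.
P(sum = 12) = 330/32768 = 165/16384 ≈ 0.010.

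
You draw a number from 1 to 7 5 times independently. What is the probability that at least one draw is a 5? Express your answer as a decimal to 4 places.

0.5373

P(no draw is a 5) = (6/7)^5 ≈ 0.4627.
P(at least one) = 1 − 0.4627 = 0.5373.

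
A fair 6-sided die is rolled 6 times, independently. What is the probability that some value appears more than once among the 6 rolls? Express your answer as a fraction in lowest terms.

P(all 6 different) = 6/6 · 5/6 · ··· · 1/6 = 5/324.
P(at least two equal) = 1 − 5/324 = 319/324.

319/324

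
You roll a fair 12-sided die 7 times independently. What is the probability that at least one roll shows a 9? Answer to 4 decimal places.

P(no roll shows a 9) = (11/12)^7 ≈ 0.5439.
P(at least one) = 1 − 0.5439 = 0.4561.

0.4561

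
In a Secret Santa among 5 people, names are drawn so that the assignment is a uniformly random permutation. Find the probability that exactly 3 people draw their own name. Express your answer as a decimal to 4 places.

Choose which 3 of the 5 are fixed: C(5,3) = 10 ways.
The remaining 2 must have no fixed point: D(2) = 1.
P = 10·1/120 = 1/12 ≈ 0.0833.

0.0833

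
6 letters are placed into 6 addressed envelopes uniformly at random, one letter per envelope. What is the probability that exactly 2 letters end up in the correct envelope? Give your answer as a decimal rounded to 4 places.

Choose which 2 of the 6 are fixed: C(6,2) = 15 ways.
The remaining 4 must have no fixed point: D(4) = 9.
P = 15·9/720 = 3/16 ≈ 0.1875.

0.1875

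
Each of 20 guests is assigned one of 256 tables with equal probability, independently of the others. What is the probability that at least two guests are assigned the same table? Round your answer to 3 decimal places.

It's easier to compute the probability that all 20 are distinct.
P(all distinct) = 256/256 · 255/256 · ··· · 237/256 ≈ 0.467.
So the probability of at least one match is 1 − 0.467 = 0.533.

0.533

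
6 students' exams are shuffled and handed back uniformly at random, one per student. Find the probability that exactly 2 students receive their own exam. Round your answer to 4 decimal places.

Choose which 2 of the 6 are fixed: C(6,2) = 15 ways.
The remaining 4 must have no fixed point: D(4) = 9.
P = 15·9/720 = 3/16 ≈ 0.1875.

0.1875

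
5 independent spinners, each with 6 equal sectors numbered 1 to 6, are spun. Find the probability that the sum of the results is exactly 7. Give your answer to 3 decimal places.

0.002

There are 6^5 = 7776 equally likely outcomes.
The number of ordered 5-tuples from {1,…,6} summing to 7 is 15.
P(sum = 7) = 15/7776 = 5/2592 ≈ 0.002.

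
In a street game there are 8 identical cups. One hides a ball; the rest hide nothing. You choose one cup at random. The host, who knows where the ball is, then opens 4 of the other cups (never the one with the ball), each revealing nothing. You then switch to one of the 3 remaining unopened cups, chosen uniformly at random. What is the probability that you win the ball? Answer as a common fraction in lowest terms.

Your original cup holds the ball with probability 1/8, so the other 7 collectively hold it with probability 7/8.
The host can always find 4 empty cups to open, so the reveals don't change that 7/8; it is now spread over the 3 remaining unopened cups.
P(win by switching) = (7/8) · (1/3) = 7/24.

7/24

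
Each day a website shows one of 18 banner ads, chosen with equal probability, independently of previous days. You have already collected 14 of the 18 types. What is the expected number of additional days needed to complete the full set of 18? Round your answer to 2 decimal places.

37.50

Starting from 14 distinct types, each trial gives a new one with probability (18−i)/18 when i types are held, so the wait for the next new type is 18/(18−i).
E = 18/4 + 18/3 + 18/2 + 18/1 = 75/2 ≈ 37.50.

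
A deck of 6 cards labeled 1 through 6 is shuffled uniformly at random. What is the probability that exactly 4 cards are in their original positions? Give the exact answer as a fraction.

1/48

Choose which 4 of the 6 are fixed: C(6,4) = 15 ways.
The remaining 2 must have no fixed point: D(2) = 1.
P = 15·1/720 = 1/48.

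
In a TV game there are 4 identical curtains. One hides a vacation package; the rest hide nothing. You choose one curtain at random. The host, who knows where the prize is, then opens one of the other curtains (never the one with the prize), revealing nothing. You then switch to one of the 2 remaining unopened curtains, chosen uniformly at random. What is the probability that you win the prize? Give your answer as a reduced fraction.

Your original curtain holds the prize with probability 1/4, so the other 3 collectively hold it with probability 3/4.
The host can always find an empty curtain to open, so this doesn't change that 3/4; it is now spread over the 2 remaining unopened curtains.
P(win by switching) = (3/4) · (1/2) = 3/8.

3/8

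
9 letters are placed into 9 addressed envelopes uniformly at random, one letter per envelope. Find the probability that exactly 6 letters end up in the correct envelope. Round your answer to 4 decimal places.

Choose which 6 of the 9 are fixed: C(9,6) = 84 ways.
The remaining 3 must have no fixed point: D(3) = 2.
P = 84·2/362880 = 1/2160 ≈ 0.0005.

0.0005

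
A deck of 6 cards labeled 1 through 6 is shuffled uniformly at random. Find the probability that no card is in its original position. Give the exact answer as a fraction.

53/144

This is the derangement probability: permutations of 6 with no fixed point.
D(6) = 6! · (1 − 1/1! + 1/2! − ··· + (−1)^6/6!) = 265.
P = 265/720 = 53/144.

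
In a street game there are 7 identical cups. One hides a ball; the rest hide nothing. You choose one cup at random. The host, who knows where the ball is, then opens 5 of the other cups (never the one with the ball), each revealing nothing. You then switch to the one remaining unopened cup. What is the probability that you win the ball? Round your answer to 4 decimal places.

Your original cup holds the ball with probability 1/7, so the other 6 collectively hold it with probability 6/7.
The host can always find 5 empty cups to open, so the reveals don't change that 6/7; it is now spread over the 1 remaining unopened cup.
P(win by switching) = (6/7) · (1/1) = 6/7 ≈ 0.8571.

0.8571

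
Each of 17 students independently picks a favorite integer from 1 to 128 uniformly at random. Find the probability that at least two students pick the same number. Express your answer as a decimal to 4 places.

It's easier to compute the probability that all 17 are distinct.
P(all distinct) = 128/128 · 127/128 · ··· · 112/128 ≈ 0.3291.
So the probability of at least one match is 1 − 0.3291 = 0.6709.

0.6709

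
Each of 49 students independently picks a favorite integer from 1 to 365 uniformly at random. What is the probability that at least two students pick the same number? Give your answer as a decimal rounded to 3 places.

It's easier to compute the probability that all 49 are distinct.
P(all distinct) = 365/365 · 364/365 · ··· · 317/365 ≈ 0.034.
So the probability of at least one match is 1 − 0.034 = 0.966.

0.966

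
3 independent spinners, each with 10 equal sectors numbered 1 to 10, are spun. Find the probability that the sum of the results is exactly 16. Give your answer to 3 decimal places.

There are 10^3 = 1000 equally likely outcomes.
The number of ordered 3-tuples from {1,…,10} summing to 16 is 75.
P(sum = 16) = 75/1000 = 3/40 ≈ 0.075.

0.075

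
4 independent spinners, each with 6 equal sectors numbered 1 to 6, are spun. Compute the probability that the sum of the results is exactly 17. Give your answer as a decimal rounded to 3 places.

There are 6^4 = 1296 equally likely outcomes.
The number of ordered 4-tuples from {1,…,6} summing to 17 is 104.
P(sum = 17) = 104/1296 = 13/162 ≈ 0.080.

0.080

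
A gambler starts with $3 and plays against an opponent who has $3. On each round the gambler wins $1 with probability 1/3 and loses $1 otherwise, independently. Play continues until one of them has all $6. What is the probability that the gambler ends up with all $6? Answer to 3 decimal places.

0.111

Let r = q/p = (2/3)/(1/3) = 2. The recurrence P(i) = p·P(i+1) + q·P(i−1) with P(0)=0, P(6)=1 gives P(i) = (1 − r^i)/(1 − r^6).
P(3) = (1 − (2)^3) / (1 − (2)^6) = 1/9 ≈ 0.111.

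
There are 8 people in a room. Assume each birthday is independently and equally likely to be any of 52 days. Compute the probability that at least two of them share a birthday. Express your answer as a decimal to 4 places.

It's easier to compute the probability that all 8 are distinct.
P(all distinct) = 52/52 · 51/52 · ··· · 45/52 ≈ 0.5676.
So the probability of at least one match is 1 − 0.5676 = 0.4324.

0.4324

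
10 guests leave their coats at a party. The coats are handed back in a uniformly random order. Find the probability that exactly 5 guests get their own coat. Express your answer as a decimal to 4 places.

Choose which 5 of the 10 are fixed: C(10,5) = 252 ways.
The remaining 5 must have no fixed point: D(5) = 44.
P = 252·44/3628800 = 11/3600 ≈ 0.0031.

0.0031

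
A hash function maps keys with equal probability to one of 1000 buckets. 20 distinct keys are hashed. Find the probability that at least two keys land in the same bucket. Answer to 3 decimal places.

It's easier to compute the probability that all 20 are distinct.
P(all distinct) = 1000/1000 · 999/1000 · ··· · 981/1000 ≈ 0.826.
So the probability of at least one match is 1 − 0.826 = 0.174.

0.174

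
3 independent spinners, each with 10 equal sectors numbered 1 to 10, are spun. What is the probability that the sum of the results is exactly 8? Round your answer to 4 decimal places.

There are 10^3 = 1000 equally likely outcomes.
The number of ordered 3-tuples from {1,…,10} summing to 8 is 21.
P(sum = 8) = 21/1000 ≈ 0.0210.

0.0210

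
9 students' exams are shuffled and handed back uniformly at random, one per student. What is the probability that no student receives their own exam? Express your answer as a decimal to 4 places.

This is the derangement probability: permutations of 9 with no fixed point.
D(9) = 9! · (1 − 1/1! + 1/2! − ··· + (−1)^9/9!) = 133496.
P = 133496/362880 = 16687/45360 ≈ 0.3679.

0.3679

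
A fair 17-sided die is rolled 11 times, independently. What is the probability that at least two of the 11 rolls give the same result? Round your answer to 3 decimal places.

P(all 11 different) = 17/17 · 16/17 · ··· · 7/17 ≈ 0.014.
P(at least two equal) = 1 − 0.014 = 0.986.

0.986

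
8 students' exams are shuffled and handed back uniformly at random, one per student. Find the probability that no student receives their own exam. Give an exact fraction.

2119/5760

This is the derangement probability: permutations of 8 with no fixed point.
D(8) = 8! · (1 − 1/1! + 1/2! − ··· + (−1)^8/8!) = 14833.
P = 14833/40320 = 2119/5760.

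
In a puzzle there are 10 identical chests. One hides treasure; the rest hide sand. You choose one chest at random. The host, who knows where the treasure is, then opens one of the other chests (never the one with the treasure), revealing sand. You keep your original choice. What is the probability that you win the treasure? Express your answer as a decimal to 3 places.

0.100

The host can always open an empty chest regardless of your choice, so this gives no information about your original chest.
P(win by staying) = 1/10 ≈ 0.100.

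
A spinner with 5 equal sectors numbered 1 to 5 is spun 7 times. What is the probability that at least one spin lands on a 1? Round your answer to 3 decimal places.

P(no spin lands on a 1) = (4/5)^7 ≈ 0.210.
P(at least one) = 1 − 0.210 = 0.790.

0.790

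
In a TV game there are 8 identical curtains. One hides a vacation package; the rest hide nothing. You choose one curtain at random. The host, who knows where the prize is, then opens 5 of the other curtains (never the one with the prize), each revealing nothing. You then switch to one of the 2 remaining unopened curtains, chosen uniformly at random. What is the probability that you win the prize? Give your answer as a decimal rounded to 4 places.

0.4375

Your original curtain holds the prize with probability 1/8, so the other 7 collectively hold it with probability 7/8.
The host can always find 5 empty curtains to open, so the reveals don't change that 7/8; it is now spread over the 2 remaining unopened curtains.
P(win by switching) = (7/8) · (1/2) = 7/16 ≈ 0.4375.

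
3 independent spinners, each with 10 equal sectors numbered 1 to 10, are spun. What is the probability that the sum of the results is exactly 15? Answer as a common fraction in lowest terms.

73/1000

There are 10^3 = 1000 equally likely outcomes.
The number of ordered 3-tuples from {1,…,10} summing to 15 is 73.
P(sum = 15) = 73/1000.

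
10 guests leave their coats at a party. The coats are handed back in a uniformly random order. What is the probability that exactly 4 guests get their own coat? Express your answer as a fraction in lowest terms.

Choose which 4 of the 10 are fixed: C(10,4) = 210 ways.
The remaining 6 must have no fixed point: D(6) = 265.
P = 210·265/3628800 = 53/3456.

53/3456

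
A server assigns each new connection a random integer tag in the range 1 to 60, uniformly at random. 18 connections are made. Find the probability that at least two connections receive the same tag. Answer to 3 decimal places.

0.942

It's easier to compute the probability that all 18 are distinct.
P(all distinct) = 60/60 · 59/60 · ··· · 43/60 ≈ 0.058.
So the probability of at least one match is 1 − 0.058 = 0.942.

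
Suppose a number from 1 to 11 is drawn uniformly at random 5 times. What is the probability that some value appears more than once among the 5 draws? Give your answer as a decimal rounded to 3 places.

P(all 5 different) = 11/11 · 10/11 · ··· · 7/11 ≈ 0.344.
P(at least two equal) = 1 − 0.344 = 0.656.

0.656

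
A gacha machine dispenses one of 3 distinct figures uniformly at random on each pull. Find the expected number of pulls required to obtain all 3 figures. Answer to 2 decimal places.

5.50

After i distinct types are collected, each trial gives a new one with probability (3−i)/3, so the expected wait for the next new type is 3/(3−i).
E = 3/3 + 3/2 + 3/1 = 11/2 ≈ 5.50.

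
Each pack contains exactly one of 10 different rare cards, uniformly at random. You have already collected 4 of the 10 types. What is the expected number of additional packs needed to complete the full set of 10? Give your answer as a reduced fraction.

Starting from 4 distinct types, each trial gives a new one with probability (10−i)/10 when i types are held, so the wait for the next new type is 10/(10−i).
E = 10/6 + 10/5 + 10/4 + 10/3 + 10/2 + 10/1 = 49/2.

49/2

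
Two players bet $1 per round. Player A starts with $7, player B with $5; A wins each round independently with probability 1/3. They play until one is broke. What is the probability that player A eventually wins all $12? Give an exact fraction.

Let r = q/p = (2/3)/(1/3) = 2. The recurrence P(i) = p·P(i+1) + q·P(i−1) with P(0)=0, P(12)=1 gives P(i) = (1 − r^i)/(1 − r^12).
P(7) = (1 − (2)^7) / (1 − (2)^12) = 127/4095.

127/4095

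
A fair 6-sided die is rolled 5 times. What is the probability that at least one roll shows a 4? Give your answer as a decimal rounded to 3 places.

0.598

P(no roll shows a 4) = (5/6)^5 ≈ 0.402.
P(at least one) = 1 − 0.402 = 0.598.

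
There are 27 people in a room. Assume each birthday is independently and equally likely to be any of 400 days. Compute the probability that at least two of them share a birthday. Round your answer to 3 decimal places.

It's easier to compute the probability that all 27 are distinct.
P(all distinct) = 400/400 · 399/400 · ··· · 374/400 ≈ 0.408.
So the probability of at least one match is 1 − 0.408 = 0.592.

0.592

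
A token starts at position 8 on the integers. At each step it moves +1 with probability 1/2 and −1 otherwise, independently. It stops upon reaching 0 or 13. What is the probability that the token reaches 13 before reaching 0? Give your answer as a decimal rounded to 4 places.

With a fair step, P(i) = ½P(i−1) + ½P(i+1) with P(0)=0, P(13)=1 has the linear solution P(i) = i/13.
P(8) = 8/13 ≈ 0.6154.

0.6154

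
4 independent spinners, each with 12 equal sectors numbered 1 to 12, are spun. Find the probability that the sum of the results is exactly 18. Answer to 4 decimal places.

There are 12^4 = 20736 equally likely outcomes.
The number of ordered 4-tuples from {1,…,12} summing to 18 is 640.
P(sum = 18) = 640/20736 = 5/162 ≈ 0.0309.

0.0309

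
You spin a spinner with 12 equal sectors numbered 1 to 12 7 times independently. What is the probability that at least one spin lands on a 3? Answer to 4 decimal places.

0.4561

P(no spin lands on a 3) = (11/12)^7 ≈ 0.5439.
P(at least one) = 1 − 0.5439 = 0.4561.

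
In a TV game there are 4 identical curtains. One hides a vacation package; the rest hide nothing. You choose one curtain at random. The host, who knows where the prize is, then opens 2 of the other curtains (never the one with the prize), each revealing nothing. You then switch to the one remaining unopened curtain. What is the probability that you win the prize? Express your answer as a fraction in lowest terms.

Your original curtain holds the prize with probability 1/4, so the other 3 collectively hold it with probability 3/4.
The host can always find 2 empty curtains to open, so the reveals don't change that 3/4; it is now spread over the 1 remaining unopened curtain.
P(win by switching) = (3/4) · (1/1) = 3/4.

3/4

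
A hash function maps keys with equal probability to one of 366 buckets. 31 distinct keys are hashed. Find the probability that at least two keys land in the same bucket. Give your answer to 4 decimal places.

0.7295

It's easier to compute the probability that all 31 are distinct.
P(all distinct) = 366/366 · 365/366 · ··· · 336/366 ≈ 0.2705.
So the probability of at least one match is 1 − 0.2705 = 0.7295.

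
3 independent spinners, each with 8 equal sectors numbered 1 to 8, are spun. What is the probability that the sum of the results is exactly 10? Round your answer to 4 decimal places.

There are 8^3 = 512 equally likely outcomes.
The number of ordered 3-tuples from {1,…,8} summing to 10 is 36.
P(sum = 10) = 36/512 = 9/128 ≈ 0.0703.

0.0703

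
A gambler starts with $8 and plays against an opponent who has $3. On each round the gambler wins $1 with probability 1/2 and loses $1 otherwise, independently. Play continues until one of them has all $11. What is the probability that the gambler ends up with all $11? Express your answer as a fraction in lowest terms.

With a fair step, P(i) = ½P(i−1) + ½P(i+1) with P(0)=0, P(11)=1 has the linear solution P(i) = i/11.
P(8) = 8/11.

8/11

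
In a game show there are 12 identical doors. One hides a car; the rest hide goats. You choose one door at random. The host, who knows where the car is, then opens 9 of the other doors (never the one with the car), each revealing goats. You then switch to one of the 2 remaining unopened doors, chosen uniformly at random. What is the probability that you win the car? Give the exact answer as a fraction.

11/24

Your original door holds the car with probability 1/12, so the other 11 collectively hold it with probability 11/12.
The host can always find 9 empty doors to open, so the reveals don't change that 11/12; it is now spread over the 2 remaining unopened doors.
P(win by switching) = (11/12) · (1/2) = 11/24.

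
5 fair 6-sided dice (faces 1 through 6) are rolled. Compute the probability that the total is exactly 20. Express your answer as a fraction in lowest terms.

There are 6^5 = 7776 equally likely outcomes.
The number of ordered 5-tuples from {1,…,6} summing to 20 is 651.
P(sum = 20) = 651/7776 = 217/2592.

217/2592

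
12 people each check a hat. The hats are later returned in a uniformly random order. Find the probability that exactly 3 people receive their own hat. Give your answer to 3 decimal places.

Choose which 3 of the 12 are fixed: C(12,3) = 220 ways.
The remaining 9 must have no fixed point: D(9) = 133496.
P = 220·133496/479001600 = 16687/272160 ≈ 0.061.

0.061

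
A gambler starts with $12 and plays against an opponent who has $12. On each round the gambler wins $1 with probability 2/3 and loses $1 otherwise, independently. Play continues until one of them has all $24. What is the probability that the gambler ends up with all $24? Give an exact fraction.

4096/4097

Let r = q/p = (1/3)/(2/3) = 1/2. The recurrence P(i) = p·P(i+1) + q·P(i−1) with P(0)=0, P(24)=1 gives P(i) = (1 − r^i)/(1 − r^24).
P(12) = (1 − (1/2)^12) / (1 − (1/2)^24) = 4096/4097.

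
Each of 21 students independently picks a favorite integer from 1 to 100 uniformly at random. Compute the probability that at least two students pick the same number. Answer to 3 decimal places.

0.896

It's easier to compute the probability that all 21 are distinct.
P(all distinct) = 100/100 · 99/100 · ··· · 80/100 ≈ 0.104.
So the probability of at least one match is 1 − 0.104 = 0.896.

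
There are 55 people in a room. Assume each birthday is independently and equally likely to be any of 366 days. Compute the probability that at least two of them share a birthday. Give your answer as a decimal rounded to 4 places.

It's easier to compute the probability that all 55 are distinct.
P(all distinct) = 366/366 · 365/366 · ··· · 312/366 ≈ 0.0139.
So the probability of at least one match is 1 − 0.0139 = 0.9861.

0.9861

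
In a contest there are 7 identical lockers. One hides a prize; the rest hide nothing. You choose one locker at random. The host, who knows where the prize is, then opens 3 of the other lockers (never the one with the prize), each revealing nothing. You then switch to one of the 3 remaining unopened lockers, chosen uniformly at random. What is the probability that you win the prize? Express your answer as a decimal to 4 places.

0.2857

Your original locker holds the prize with probability 1/7, so the other 6 collectively hold it with probability 6/7.
The host can always find 3 empty lockers to open, so the reveals don't change that 6/7; it is now spread over the 3 remaining unopened lockers.
P(win by switching) = (6/7) · (1/3) = 2/7 ≈ 0.2857.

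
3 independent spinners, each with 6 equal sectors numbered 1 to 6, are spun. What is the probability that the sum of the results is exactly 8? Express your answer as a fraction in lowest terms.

7/72

There are 6^3 = 216 equally likely outcomes.
The number of ordered 3-tuples from {1,…,6} summing to 8 is 21.
P(sum = 8) = 21/216 = 7/72.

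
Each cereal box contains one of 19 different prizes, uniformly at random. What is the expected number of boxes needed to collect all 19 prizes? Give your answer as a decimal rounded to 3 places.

After i distinct types are collected, each trial gives a new one with probability (19−i)/19, so the expected wait for the next new type is 19/(19−i).
E = 19/19 + 19/18 + 19/17 + 19/16 + 19/15 + 19/14 + 19/13 + 19/12 + 19/11 + 19/10 + 19/9 + 19/8 + 19/7 + 19/6 + 19/5 + 19/4 + 19/3 + 19/2 + 19/1 = 275295799/4084080 ≈ 67.407.

67.407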